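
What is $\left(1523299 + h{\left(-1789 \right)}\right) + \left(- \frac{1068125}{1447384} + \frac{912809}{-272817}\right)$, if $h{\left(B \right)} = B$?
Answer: $\frac{600798502869459499}{394870960728} \approx 1.5215 \cdot 10^{6}$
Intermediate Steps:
$\left(1523299 + h{\left(-1789 \right)}\right) + \left(- \frac{1068125}{1447384} + \frac{912809}{-272817}\right) = \left(1523299 - 1789\right) + \left(- \frac{1068125}{1447384} + \frac{912809}{-272817}\right) = 1521510 + \left(\left(-1068125\right) \frac{1}{1447384} + 912809 \left(- \frac{1}{272817}\right)\right) = 1521510 - \frac{1612587799781}{394870960728} = \frac{600798502869459499}{394870960728}$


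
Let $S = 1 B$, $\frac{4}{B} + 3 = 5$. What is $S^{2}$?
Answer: $4$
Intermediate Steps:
$B = 2$ ($B = \frac{4}{-3 + 5} = \frac{4}{2} = 4 \cdot \frac{1}{2} = 2$)
$S = 2$ ($S = 1 \cdot 2 = 2$)
$S^{2} = 2^{2} = 4$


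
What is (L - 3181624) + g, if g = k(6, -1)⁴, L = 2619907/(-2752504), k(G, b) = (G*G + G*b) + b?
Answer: -6810641624779/2752504 ≈ -2.4743e+6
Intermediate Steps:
k(G, b) = b + G² + G*b (k(G, b) = (G² + G*b) + b = b + G² + G*b)
L = -2619907/2752504 (L = 2619907*(-1/2752504) = -2619907/2752504 ≈ -0.95183)
g = 707281 (g = (-1 + 6² + 6*(-1))⁴ = (-1 + 36 - 6)⁴ = 29⁴ = 707281)
(L - 3181624) + g = (-2619907/2752504 - 3181624) + 707281 = -8757435406403/2752504 + 707281 = -6810641624779/2752504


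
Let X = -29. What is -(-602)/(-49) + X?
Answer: -289/7 ≈ -41.286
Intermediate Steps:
-(-602)/(-49) + X = -(-602)/(-49) - 29 = -(-602)*(-1)/49 - 29 = -43*2/7 - 29 = -86/7 - 29 = -289/7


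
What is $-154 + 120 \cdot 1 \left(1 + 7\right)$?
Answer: $806$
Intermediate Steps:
$-154 + 120 \cdot 1 \left(1 + 7\right) = -154 + 120 \cdot 1 \cdot 8 = -154 + 120 \cdot 8 = -154 + 960 = 806$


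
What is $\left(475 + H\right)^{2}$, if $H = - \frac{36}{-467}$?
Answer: $\frac{49222303321}{218089} \approx 2.257 \cdot 10^{5}$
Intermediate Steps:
$H = \frac{36}{467}$ ($H = \left(-36\right) \left(- \frac{1}{467}\right) = \frac{36}{467} \approx 0.077088$)
$\left(475 + H\right)^{2} = \left(475 + \frac{36}{467}\right)^{2} = \left(\frac{221861}{467}\right)^{2} = \frac{49222303321}{218089}$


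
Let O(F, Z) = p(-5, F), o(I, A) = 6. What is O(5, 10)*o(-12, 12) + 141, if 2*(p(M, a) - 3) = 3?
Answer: 168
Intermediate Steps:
p(M, a) = 9/2 (p(M, a) = 3 + (1/2)*3 = 3 + 3/2 = 9/2)
O(F, Z) = 9/2
O(5, 10)*o(-12, 12) + 141 = (9/2)*6 + 141 = 27 + 141 = 168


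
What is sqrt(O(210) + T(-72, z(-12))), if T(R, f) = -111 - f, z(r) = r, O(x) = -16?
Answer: I*sqrt(115) ≈ 10.724*I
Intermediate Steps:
sqrt(O(210) + T(-72, z(-12))) = sqrt(-16 + (-111 - 1*(-12))) = sqrt(-16 + (-111 + 12)) = sqrt(-16 - 99) = sqrt(-115) = I*sqrt(115)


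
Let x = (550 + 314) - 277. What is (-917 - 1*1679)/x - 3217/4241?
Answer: -12898015/2489467 ≈ -5.1810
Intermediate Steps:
x = 587 (x = 864 - 277 = 587)
(-917 - 1*1679)/x - 3217/4241 = (-917 - 1*1679)/587 - 3217/4241 = (-917 - 1679)*(1/587) - 3217*1/4241 = -2596*1/587 - 3217/4241 = -2596/587 - 3217/4241 = -12898015/2489467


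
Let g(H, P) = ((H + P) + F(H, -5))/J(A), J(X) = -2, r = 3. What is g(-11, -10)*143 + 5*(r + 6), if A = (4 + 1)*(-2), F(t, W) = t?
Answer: 2333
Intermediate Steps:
A = -10 (A = 5*(-2) = -10)
g(H, P) = -H - P/2 (g(H, P) = ((H + P) + H)/(-2) = (P + 2*H)*(-½) = -H - P/2)
g(-11, -10)*143 + 5*(r + 6) = (-1*(-11) - ½*(-10))*143 + 5*(3 + 6) = (11 + 5)*143 + 5*9 = 16*143 + 45 = 2288 + 45 = 2333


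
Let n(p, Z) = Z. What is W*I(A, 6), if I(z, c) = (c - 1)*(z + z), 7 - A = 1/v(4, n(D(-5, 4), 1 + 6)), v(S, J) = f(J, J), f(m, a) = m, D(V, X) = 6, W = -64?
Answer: -30720/7 ≈ -4388.6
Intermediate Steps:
v(S, J) = J
A = 48/7 (A = 7 - 1/(1 + 6) = 7 - 1/7 = 48/7 ≈ 6.8571)
I(z, c) = 2*z*(-1 + c) (I(z, c) = (-1 + c)*(2*z) = 2*z*(-1 + c))
W*I(A, 6) = -128*48*(-1 + 6)/7 = -128*48*5/7 = -64*480/7 = -30720/7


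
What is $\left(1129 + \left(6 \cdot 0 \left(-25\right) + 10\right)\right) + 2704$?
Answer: $3843$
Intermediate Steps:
$\left(1129 + \left(6 \cdot 0 \left(-25\right) + 10\right)\right) + 2704 = \left(1129 + \left(0 \left(-25\right) + 10\right)\right) + 2704 = \left(1129 + \left(0 + 10\right)\right) + 2704 = \left(1129 + 10\right) + 2704 = 1139 + 2704 = 3843$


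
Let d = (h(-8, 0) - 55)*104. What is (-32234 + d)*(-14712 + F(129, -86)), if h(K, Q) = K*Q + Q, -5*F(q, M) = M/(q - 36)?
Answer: 259643086276/465 ≈ 5.5837e+8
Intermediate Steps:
F(q, M) = -M/(5*(-36 + q)) (F(q, M) = -M/(5*(q - 36)) = -M/(5*(-36 + q)))
h(K, Q) = Q + K*Q
d = -5720 (d = (0*(1 - 8) - 55)*104 = (0*(-7) - 55)*104 = (0 - 55)*104 = -55*104 = -5720)
(-32234 + d)*(-14712 + F(129, -86)) = (-32234 - 5720)*(-14712 - 1*(-86)/(-180 + 5*129)) = -37954*(-14712 - 1*(-86)/(-180 + 645)) = -37954*(-14712 - 1*(-86)/465) = -37954*(-14712 - 1*(-86)*1/465) = -37954*(-14712 + 86/465) = -37954*(-6840994/465) = 259643086276/465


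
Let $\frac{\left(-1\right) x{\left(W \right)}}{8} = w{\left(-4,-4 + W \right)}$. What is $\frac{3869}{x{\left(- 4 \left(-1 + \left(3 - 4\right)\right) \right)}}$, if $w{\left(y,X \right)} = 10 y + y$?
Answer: $\frac{3869}{352} \approx 10.991$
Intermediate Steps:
$w{\left(y,X \right)} = 11 y$
$x{\left(W \right)} = 352$ ($x{\left(W \right)} = - 8 \cdot 11 \left(-4\right) = \left(-8\right) \left(-44\right) = 352$)
$\frac{3869}{x{\left(- 4 \left(-1 + \left(3 - 4\right)\right) \right)}} = \frac{3869}{352}$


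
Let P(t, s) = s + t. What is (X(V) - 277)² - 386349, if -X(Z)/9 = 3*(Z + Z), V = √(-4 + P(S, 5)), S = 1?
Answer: -303788 + 29916*√2 ≈ -2.6148e+5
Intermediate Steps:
V = √2 (V = √(-4 + (5 + 1)) = √(-4 + 6) = √2 ≈ 1.4142)
X(Z) = -54*Z (X(Z) = -27*(Z + Z) = -27*2*Z = -54*Z)
(X(V) - 277)² - 386349 = (-54*√2 - 277)² - 386349 = (-277 - 54*√2)² - 386349 = -386349 + (-277 - 54*√2)²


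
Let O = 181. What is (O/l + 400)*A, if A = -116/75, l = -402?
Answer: -9315902/15075 ≈ -617.97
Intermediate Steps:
A = -116/75 (A = -116*1/75 = -116/75 ≈ -1.5467)
(O/l + 400)*A = (181/(-402) + 400)*(-116/75) = (181*(-1/402) + 400)*(-116/75) = (-181/402 + 400)*(-116/75) = (160619/402)*(-116/75) = -9315902/15075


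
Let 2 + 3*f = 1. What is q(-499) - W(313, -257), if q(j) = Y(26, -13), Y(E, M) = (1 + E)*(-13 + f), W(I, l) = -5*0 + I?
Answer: -673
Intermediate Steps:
f = -⅓ (f = -⅔ + (⅓)*1 = -⅔ + ⅓ = -⅓ ≈ -0.33333)
W(I, l) = I (W(I, l) = 0 + I = I)
Y(E, M) = -40/3 - 40*E/3 (Y(E, M) = (1 + E)*(-13 - ⅓) = (1 + E)*(-40/3) = -40/3 - 40*E/3)
q(j) = -360 (q(j) = -40/3 - 40/3*26 = -40/3 - 1040/3 = -360)
q(-499) - W(313, -257) = -360 - 1*313 = -360 - 313 = -673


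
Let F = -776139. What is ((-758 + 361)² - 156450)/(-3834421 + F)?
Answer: -1159/4610560 ≈ -0.00025138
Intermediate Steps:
((-758 + 361)² - 156450)/(-3834421 + F) = ((-758 + 361)² - 156450)/(-3834421 - 776139) = ((-397)² - 156450)/(-4610560) = (157609 - 156450)*(-1/4610560) = 1159*(-1/4610560) = -1159/4610560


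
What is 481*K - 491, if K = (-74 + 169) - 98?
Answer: -1934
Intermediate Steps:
K = -3 (K = 95 - 98 = -3)
481*K - 491 = 481*(-3) - 491 = -1443 - 491 = -1934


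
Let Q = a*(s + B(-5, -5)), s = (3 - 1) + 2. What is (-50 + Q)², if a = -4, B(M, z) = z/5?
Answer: 3844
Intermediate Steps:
B(M, z) = z/5 (B(M, z) = z*(⅕) = z/5)
s = 4 (s = 2 + 2 = 4)
Q = -12 (Q = -4*(4 + (⅕)*(-5)) = -4*(4 - 1) = -4*3 = -12)
(-50 + Q)² = (-50 - 12)² = (-62)² = 3844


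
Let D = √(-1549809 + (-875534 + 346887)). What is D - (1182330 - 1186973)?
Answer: 4643 + 2*I*√519614 ≈ 4643.0 + 1441.7*I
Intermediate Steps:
D = 2*I*√519614 (D = √(-1549809 - 528647) = √(-2078456) = 2*I*√519614 ≈ 1441.7*I)
D - (1182330 - 1186973) = 2*I*√519614 - (1182330 - 1186973) = 2*I*√519614 - 1*(-4643) = 2*I*√519614 + 4643 = 4643 + 2*I*√519614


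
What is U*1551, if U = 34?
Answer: 52734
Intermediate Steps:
U*1551 = 34*1551 = 52734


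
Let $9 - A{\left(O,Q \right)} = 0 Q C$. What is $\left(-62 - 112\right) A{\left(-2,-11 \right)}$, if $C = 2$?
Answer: $-1566$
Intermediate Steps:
$A{\left(O,Q \right)} = 9$ ($A{\left(O,Q \right)} = 9 - 0 Q 2 = 9 - 0 \cdot 2 = 9 - 0 = 9 + 0 = 9$)
$\left(-62 - 112\right) A{\left(-2,-11 \right)} = \left(-62 - 112\right) 9 = \left(-174\right) 9 = -1566$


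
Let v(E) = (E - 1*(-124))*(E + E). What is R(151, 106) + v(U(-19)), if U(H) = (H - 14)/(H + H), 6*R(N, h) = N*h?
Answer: 6247921/2166 ≈ 2884.5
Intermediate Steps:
R(N, h) = N*h/6 (R(N, h) = (N*h)/6 = N*h/6)
U(H) = (-14 + H)/(2*H) (U(H) = (-14 + H)/((2*H)) = (-14 + H)*(1/(2*H)) = (-14 + H)/(2*H))
v(E) = 2*E*(124 + E) (v(E) = (E + 124)*(2*E) = (124 + E)*(2*E) = 2*E*(124 + E))
R(151, 106) + v(U(-19)) = (⅙)*151*106 + 2*((½)*(-14 - 19)/(-19))*(124 + (½)*(-14 - 19)/(-19)) = 8003/3 + 2*((½)*(-1/19)*(-33))*(124 + (½)*(-1/19)*(-33)) = 8003/3 + 2*(33/38)*(124 + 33/38) = 8003/3 + 2*(33/38)*(4745/38) = 8003/3 + 156585/722 = 6247921/2166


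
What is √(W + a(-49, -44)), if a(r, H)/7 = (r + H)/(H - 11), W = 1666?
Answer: √5075455/55 ≈ 40.961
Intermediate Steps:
a(r, H) = 7*(H + r)/(-11 + H) (a(r, H) = 7*((r + H)/(H - 11)) = 7*((H + r)/(-11 + H)) = 7*(H + r)/(-11 + H))
√(W + a(-49, -44)) = √(1666 + 7*(-44 - 49)/(-11 - 44)) = √(1666 + 7*(-93)/(-55)) = √(1666 + 7*(-1/55)*(-93)) = √(1666 + 651/55) = √(92281/55) = √5075455/55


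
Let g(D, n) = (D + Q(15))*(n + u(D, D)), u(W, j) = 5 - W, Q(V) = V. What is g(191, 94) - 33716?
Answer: -52668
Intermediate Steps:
g(D, n) = (15 + D)*(5 + n - D) (g(D, n) = (D + 15)*(n + (5 - D)) = (15 + D)*(5 + n - D))
g(191, 94) - 33716 = (75 - 1*191² - 10*191 + 15*94 + 191*94) - 33716 = (75 - 1*36481 - 1910 + 1410 + 17954) - 33716 = (75 - 36481 - 1910 + 1410 + 17954) - 33716 = -18952 - 33716 = -52668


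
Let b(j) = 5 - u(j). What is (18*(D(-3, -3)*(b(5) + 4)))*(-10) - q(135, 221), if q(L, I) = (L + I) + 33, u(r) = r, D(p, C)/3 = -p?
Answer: -6869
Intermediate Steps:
D(p, C) = -3*p (D(p, C) = 3*(-p) = -3*p)
b(j) = 5 - j
q(L, I) = 33 + I + L (q(L, I) = (I + L) + 33 = 33 + I + L)
(18*(D(-3, -3)*(b(5) + 4)))*(-10) - q(135, 221) = (18*((-3*(-3))*((5 - 1*5) + 4)))*(-10) - (33 + 221 + 135) = (18*(9*((5 - 5) + 4)))*(-10) - 1*389 = (18*(9*(0 + 4)))*(-10) - 389 = (18*(9*4))*(-10) - 389 = (18*36)*(-10) - 389 = 648*(-10) - 389 = -6480 - 389 = -6869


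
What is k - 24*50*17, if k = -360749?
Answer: -381149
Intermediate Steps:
k - 24*50*17 = -360749 - 24*50*17 = -360749 - 1200*17 = -360749 - 1*20400 = -360749 - 20400 = -381149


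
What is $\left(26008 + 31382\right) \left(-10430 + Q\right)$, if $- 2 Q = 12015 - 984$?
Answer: $-915112245$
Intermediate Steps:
$Q = - \frac{11031}{2}$ ($Q = - \frac{12015 - 984}{2} = \left(- \frac{1}{2}\right) 11031 = - \frac{11031}{2} \approx -5515.5$)
$\left(26008 + 31382\right) \left(-10430 + Q\right) = \left(26008 + 31382\right) \left(-10430 - \frac{11031}{2}\right) = 57390 \left(- \frac{31891}{2}\right) = -915112245$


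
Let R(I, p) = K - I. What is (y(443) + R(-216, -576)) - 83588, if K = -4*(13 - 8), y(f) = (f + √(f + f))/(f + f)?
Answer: -166783/2 + √886/886 ≈ -83392.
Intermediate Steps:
y(f) = (f + √2*√f)/(2*f) (y(f) = (f + √(2*f))/((2*f)) = (f + √2*√f)*(1/(2*f)) = (f + √2*√f)/(2*f))
K = -20 (K = -4*5 = -20)
R(I, p) = -20 - I
(y(443) + R(-216, -576)) - 83588 = ((½ + √2/(2*√443)) + (-20 - 1*(-216))) - 83588 = ((½ + √2*(√443/443)/2) + (-20 + 216)) - 83588 = ((½ + √886/886) + 196) - 83588 = (393/2 + √886/886) - 83588 = -166783/2 + √886/886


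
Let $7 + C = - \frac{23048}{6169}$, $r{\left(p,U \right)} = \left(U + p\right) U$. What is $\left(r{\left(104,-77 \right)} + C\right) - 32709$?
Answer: $- \frac{214673403}{6169} \approx -34799.0$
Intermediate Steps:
$r{\left(p,U \right)} = U \left(U + p\right)$
$C = - \frac{66231}{6169}$ ($C = -7 - \frac{23048}{6169} = - \frac{66231}{6169} \approx -10.736$)
$\left(r{\left(104,-77 \right)} + C\right) - 32709 = \left(- 77 \left(-77 + 104\right) - \frac{66231}{6169}\right) - 32709 = \left(\left(-77\right) 27 - \frac{66231}{6169}\right) - 32709 = \left(-2079 - \frac{66231}{6169}\right) - 32709 = - \frac{12891582}{6169} - 32709 = - \frac{214673403}{6169}$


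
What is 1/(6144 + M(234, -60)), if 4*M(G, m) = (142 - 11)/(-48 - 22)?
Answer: 280/1720189 ≈ 0.00016277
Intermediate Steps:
M(G, m) = -131/280 (M(G, m) = ((142 - 11)/(-48 - 22))/4 = (131/(-70))/4 = (131*(-1/70))/4 = (¼)*(-131/70) = -131/280)
1/(6144 + M(234, -60)) = 1/(6144 - 131/280) = 1/(1720189/280) = 280/1720189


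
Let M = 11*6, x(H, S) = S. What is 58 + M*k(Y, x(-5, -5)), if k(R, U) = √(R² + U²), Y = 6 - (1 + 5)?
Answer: 388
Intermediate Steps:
Y = 0 (Y = 6 - 1*6 = 6 - 6 = 0)
M = 66
58 + M*k(Y, x(-5, -5)) = 58 + 66*√(0² + (-5)²) = 58 + 66*√(0 + 25) = 58 + 66*√25 = 58 + 66*5 = 58 + 330 = 388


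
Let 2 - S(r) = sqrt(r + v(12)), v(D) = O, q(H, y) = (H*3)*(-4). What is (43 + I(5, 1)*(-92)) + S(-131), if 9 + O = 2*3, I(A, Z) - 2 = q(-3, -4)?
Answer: -3451 - I*sqrt(134) ≈ -3451.0 - 11.576*I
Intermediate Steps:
q(H, y) = -12*H (q(H, y) = (3*H)*(-4) = -12*H)
I(A, Z) = 38 (I(A, Z) = 2 - 12*(-3) = 2 + 36 = 38)
O = -3 (O = -9 + 2*3 = -9 + 6 = -3)
v(D) = -3
S(r) = 2 - sqrt(-3 + r) (S(r) = 2 - sqrt(r - 3) = 2 - sqrt(-3 + r))
(43 + I(5, 1)*(-92)) + S(-131) = (43 + 38*(-92)) + (2 - sqrt(-3 - 131)) = (43 - 3496) + (2 - sqrt(-134)) = -3453 + (2 - I*sqrt(134)) = -3451 - I*sqrt(134)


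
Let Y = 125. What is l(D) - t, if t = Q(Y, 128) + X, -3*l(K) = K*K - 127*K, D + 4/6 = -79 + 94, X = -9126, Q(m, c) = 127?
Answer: 257507/27 ≈ 9537.3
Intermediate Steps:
D = 43/3 (D = -⅔ + (-79 + 94) = -⅔ + 15 = 43/3 ≈ 14.333)
l(K) = -K²/3 + 127*K/3 (l(K) = -(K*K - 127*K)/3 = -(K² - 127*K)/3 = -K²/3 + 127*K/3)
t = -8999 (t = 127 - 9126 = -8999)
l(D) - t = (⅓)*(43/3)*(127 - 1*43/3) - 1*(-8999) = (⅓)*(43/3)*(127 - 43/3) + 8999 = (⅓)*(43/3)*(338/3) + 8999 = 14534/27 + 8999 = 257507/27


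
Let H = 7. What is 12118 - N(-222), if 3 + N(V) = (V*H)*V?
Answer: -332867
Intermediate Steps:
N(V) = -3 + 7*V**2 (N(V) = -3 + (V*7)*V = -3 + (7*V)*V = -3 + 7*V**2)
12118 - N(-222) = 12118 - (-3 + 7*(-222)**2) = 12118 - (-3 + 7*49284) = 12118 - (-3 + 344988) = 12118 - 1*344985 = 12118 - 344985 = -332867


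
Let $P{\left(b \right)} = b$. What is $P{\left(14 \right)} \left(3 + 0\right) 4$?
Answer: $168$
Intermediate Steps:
$P{\left(14 \right)} \left(3 + 0\right) 4 = 14 \left(3 + 0\right) 4 = 14 \cdot 3 \cdot 4 = 14 \cdot 12 = 168$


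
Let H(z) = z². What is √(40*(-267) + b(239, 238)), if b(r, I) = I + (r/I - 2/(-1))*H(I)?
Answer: 4*√9983 ≈ 399.66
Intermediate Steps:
b(r, I) = I + I²*(2 + r/I) (b(r, I) = I + (r/I - 2/(-1))*I² = I + (r/I - 2*(-1))*I² = I + (r/I + 2)*I² = I + (2 + r/I)*I² = I + I²*(2 + r/I))
√(40*(-267) + b(239, 238)) = √(40*(-267) + 238*(1 + 239 + 2*238)) = √(-10680 + 238*(1 + 239 + 476)) = √(-10680 + 238*716) = √(-10680 + 170408) = √159728 = 4*√9983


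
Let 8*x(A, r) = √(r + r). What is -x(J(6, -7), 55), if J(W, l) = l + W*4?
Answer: -√110/8 ≈ -1.3110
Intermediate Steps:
J(W, l) = l + 4*W
x(A, r) = √2*√r/8 (x(A, r) = √(r + r)/8 = √(2*r)/8 = (√2*√r)/8 = √2*√r/8)
-x(J(6, -7), 55) = -√2*√55/8 = -√110/8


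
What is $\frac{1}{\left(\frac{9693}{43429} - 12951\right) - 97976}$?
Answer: $- \frac{43429}{4817438990} \approx -9.015 \cdot 10^{-6}$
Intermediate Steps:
$\frac{1}{\left(\frac{9693}{43429} - 12951\right) - 97976} = \frac{1}{- \frac{562439286}{43429} - 97976} = \frac{1}{- \frac{4817438990}{43429}} = - \frac{43429}{4817438990}$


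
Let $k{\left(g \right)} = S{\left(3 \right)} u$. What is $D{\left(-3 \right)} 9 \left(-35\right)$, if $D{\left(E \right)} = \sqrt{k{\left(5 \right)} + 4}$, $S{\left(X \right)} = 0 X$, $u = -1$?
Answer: $-630$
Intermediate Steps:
$S{\left(X \right)} = 0$
$k{\left(g \right)} = 0$ ($k{\left(g \right)} = 0 \left(-1\right) = 0$)
$D{\left(E \right)} = 2$ ($D{\left(E \right)} = \sqrt{0 + 4} = \sqrt{4} = 2$)
$D{\left(-3 \right)} 9 \left(-35\right) = 2 \cdot 9 \left(-35\right) = 18 \left(-35\right) = -630$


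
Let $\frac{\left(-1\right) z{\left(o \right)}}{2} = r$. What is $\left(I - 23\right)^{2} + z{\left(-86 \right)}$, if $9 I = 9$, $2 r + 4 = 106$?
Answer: $382$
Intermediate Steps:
$r = 51$ ($r = -2 + \frac{1}{2} \cdot 106 = -2 + 53 = 51$)
$I = 1$ ($I = \frac{1}{9} \cdot 9 = 1$)
$z{\left(o \right)} = -102$ ($z{\left(o \right)} = \left(-2\right) 51 = -102$)
$\left(I - 23\right)^{2} + z{\left(-86 \right)} = \left(1 - 23\right)^{2} - 102 = \left(-22\right)^{2} - 102 = 484 - 102 = 382$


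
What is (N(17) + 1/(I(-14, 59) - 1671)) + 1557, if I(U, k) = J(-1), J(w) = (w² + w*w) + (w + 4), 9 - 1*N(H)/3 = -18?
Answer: 2728907/1666 ≈ 1638.0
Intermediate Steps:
N(H) = 81 (N(H) = 27 - 3*(-18) = 27 + 54 = 81)
J(w) = 4 + w + 2*w² (J(w) = (w² + w²) + (4 + w) = 2*w² + (4 + w) = 4 + w + 2*w²)
I(U, k) = 5 (I(U, k) = 4 - 1 + 2*(-1)² = 4 - 1 + 2*1 = 4 - 1 + 2 = 5)
(N(17) + 1/(I(-14, 59) - 1671)) + 1557 = (81 + 1/(5 - 1671)) + 1557 = (81 + 1/(-1666)) + 1557 = (81 - 1/1666) + 1557 = 134945/1666 + 1557 = 2728907/1666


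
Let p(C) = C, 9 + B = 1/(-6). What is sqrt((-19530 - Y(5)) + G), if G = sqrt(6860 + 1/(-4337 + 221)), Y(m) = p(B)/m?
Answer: sqrt(-34447686 + 6*sqrt(592950939))/42 ≈ 139.45*I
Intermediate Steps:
B = -55/6 (B = -9 + 1/(-6) = -9 - 1/6 = -55/6 ≈ -9.1667)
Y(m) = -55/(6*m)
G = sqrt(592950939)/294 (G = sqrt(6860 + 1/(-4116)) = sqrt(6860 - 1/4116) = sqrt(28235759/4116) = sqrt(592950939)/294 ≈ 82.825)
sqrt((-19530 - Y(5)) + G) = sqrt((-19530 - (-55)/(6*5)) + sqrt(592950939)/294) = sqrt((-19530 - 1*(-11/6)) + sqrt(592950939)/294) = sqrt((-19530 + 11/6) + sqrt(592950939)/294) = sqrt(-117169/6 + sqrt(592950939)/294)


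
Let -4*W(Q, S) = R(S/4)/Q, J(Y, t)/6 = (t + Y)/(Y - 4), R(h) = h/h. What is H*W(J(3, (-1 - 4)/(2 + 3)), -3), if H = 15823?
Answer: 15823/48 ≈ 329.65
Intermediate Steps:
R(h) = 1
J(Y, t) = 6*(Y + t)/(-4 + Y) (J(Y, t) = 6*((t + Y)/(Y - 4)) = 6*((Y + t)/(-4 + Y)) = 6*(Y + t)/(-4 + Y))
W(Q, S) = -1/(4*Q)
H*W(J(3, (-1 - 4)/(2 + 3)), -3) = 15823*(-(-4 + 3)/(6*(3 + (-1 - 4)/(2 + 3)))/4) = 15823*(-(-1/(6*(3 - 5/5)))/4) = 15823*(-(-1/(6*(3 - 5*1/5)))/4) = 15823*(-(-1/(6*(3 - 1)))/4) = 15823*(-1/(4*(6*(-1)*2))) = 15823*(-1/4/(-12)) = 15823*(-1/4*(-1/12)) = 15823*(1/48) = 15823/48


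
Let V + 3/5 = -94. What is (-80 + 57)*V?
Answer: 10879/5 ≈ 2175.8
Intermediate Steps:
V = -473/5 (V = -⅗ - 94 = -473/5 ≈ -94.600)
(-80 + 57)*V = (-80 + 57)*(-473/5) = -23*(-473/5) = 10879/5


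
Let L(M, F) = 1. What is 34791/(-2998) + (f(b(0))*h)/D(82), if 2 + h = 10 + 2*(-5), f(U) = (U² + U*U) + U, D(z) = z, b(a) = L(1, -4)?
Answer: -1435425/122918 ≈ -11.678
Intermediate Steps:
b(a) = 1
f(U) = U + 2*U² (f(U) = (U² + U²) + U = 2*U² + U = U + 2*U²)
h = -2 (h = -2 + (10 + 2*(-5)) = -2 + (10 - 10) = -2 + 0 = -2)
34791/(-2998) + (f(b(0))*h)/D(82) = 34791/(-2998) + ((1*(1 + 2*1))*(-2))/82 = 34791*(-1/2998) + ((1*(1 + 2))*(-2))*(1/82) = -34791/2998 + ((1*3)*(-2))*(1/82) = -34791/2998 + (3*(-2))*(1/82) = -34791/2998 - 6*1/82 = -34791/2998 - 3/41 = -1435425/122918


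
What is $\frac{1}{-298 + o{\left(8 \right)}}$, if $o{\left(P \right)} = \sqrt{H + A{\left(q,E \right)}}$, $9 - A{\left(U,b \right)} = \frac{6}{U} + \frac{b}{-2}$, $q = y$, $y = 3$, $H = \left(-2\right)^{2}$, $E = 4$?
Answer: $- \frac{298}{88791} - \frac{\sqrt{13}}{88791} \approx -0.0033968$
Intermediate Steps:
$H = 4$
$q = 3$
$A{\left(U,b \right)} = 9 + \frac{b}{2} - \frac{6}{U}$ ($A{\left(U,b \right)} = 9 - \left(\frac{6}{U} + \frac{b}{-2}\right) = 9 - \left(\frac{6}{U} + b \left(- \frac{1}{2}\right)\right) = 9 - \left(\frac{6}{U} - \frac{b}{2}\right) = 9 + \left(\frac{b}{2} - \frac{6}{U}\right) = 9 + \frac{b}{2} - \frac{6}{U}$)
$o{\left(P \right)} = \sqrt{13}$ ($o{\left(P \right)} = \sqrt{4 + \left(9 + \frac{1}{2} \cdot 4 - \frac{6}{3}\right)} = \sqrt{4 + \left(9 + 2 - 2\right)} = \sqrt{4 + 9} = \sqrt{13}$)
$\frac{1}{-298 + o{\left(8 \right)}} = \frac{1}{-298 + \sqrt{13}}$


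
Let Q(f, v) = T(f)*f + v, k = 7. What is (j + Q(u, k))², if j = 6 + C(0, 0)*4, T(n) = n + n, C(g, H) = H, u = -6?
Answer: 7225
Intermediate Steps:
T(n) = 2*n
Q(f, v) = v + 2*f² (Q(f, v) = (2*f)*f + v = 2*f² + v = v + 2*f²)
j = 6 (j = 6 + 0*4 = 6 + 0 = 6)
(j + Q(u, k))² = (6 + (7 + 2*(-6)²))² = (6 + (7 + 2*36))² = (6 + (7 + 72))² = (6 + 79)² = 85² = 7225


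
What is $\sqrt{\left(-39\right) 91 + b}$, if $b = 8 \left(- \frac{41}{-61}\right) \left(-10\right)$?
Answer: $\frac{i \sqrt{13405909}}{61} \approx 60.023 i$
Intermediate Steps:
$b = - \frac{3280}{61}$ ($b = 8 \left(\left(-41\right) \left(- \frac{1}{61}\right)\right) \left(-10\right) = 8 \cdot \frac{41}{61} \left(-10\right) = \frac{328}{61} \left(-10\right) = - \frac{3280}{61} \approx -53.771$)
$\sqrt{\left(-39\right) 91 + b} = \sqrt{\left(-39\right) 91 - \frac{3280}{61}} = \sqrt{-3549 - \frac{3280}{61}} = \sqrt{- \frac{219769}{61}} = \frac{i \sqrt{13405909}}{61}$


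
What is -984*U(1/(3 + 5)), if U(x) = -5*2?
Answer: 9840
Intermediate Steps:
U(x) = -10
-984*U(1/(3 + 5)) = -984*(-10) = 9840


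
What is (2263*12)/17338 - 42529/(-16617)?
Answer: 594309527/144052773 ≈ 4.1256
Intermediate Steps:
(2263*12)/17338 - 42529/(-16617) = 27156*(1/17338) - 42529*(-1/16617) = 13578/8669 + 42529/16617 = 594309527/144052773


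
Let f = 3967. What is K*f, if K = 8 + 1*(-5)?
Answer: 11901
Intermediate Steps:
K = 3 (K = 8 - 5 = 3)
K*f = 3*3967 = 11901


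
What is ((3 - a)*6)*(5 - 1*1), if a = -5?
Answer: 192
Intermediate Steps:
((3 - a)*6)*(5 - 1*1) = ((3 - 1*(-5))*6)*(5 - 1*1) = ((3 + 5)*6)*(5 - 1) = (8*6)*4 = 48*4 = 192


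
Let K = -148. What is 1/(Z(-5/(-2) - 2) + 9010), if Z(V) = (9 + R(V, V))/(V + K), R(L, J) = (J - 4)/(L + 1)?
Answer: 177/1594762 ≈ 0.00011099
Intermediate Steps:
R(L, J) = (-4 + J)/(1 + L)
Z(V) = (9 + (-4 + V)/(1 + V))/(-148 + V) (Z(V) = (9 + (-4 + V)/(1 + V))/(V - 148) = (9 + (-4 + V)/(1 + V))/(-148 + V))
1/(Z(-5/(-2) - 2) + 9010) = 1/(5*(1 + 2*(-5/(-2) - 2))/((1 + (-5/(-2) - 2))*(-148 + (-5/(-2) - 2))) + 9010) = 1/(5*(1 + 2*(-5*(-½) - 2))/((1 + (-5*(-½) - 2))*(-148 + (-5*(-½) - 2))) + 9010) = 1/(5*(1 + 2*(5/2 - 2))/((1 + (5/2 - 2))*(-148 + (5/2 - 2))) + 9010) = 1/(5*(1 + 2*(½))/((1 + ½)*(-148 + ½)) + 9010) = 1/(5*(1 + 1)/((3/2)*(-295/2)) + 9010) = 1/(5*(⅔)*(-2/295)*2 + 9010) = 1/(-8/177 + 9010) = 1/(1594762/177) = 177/1594762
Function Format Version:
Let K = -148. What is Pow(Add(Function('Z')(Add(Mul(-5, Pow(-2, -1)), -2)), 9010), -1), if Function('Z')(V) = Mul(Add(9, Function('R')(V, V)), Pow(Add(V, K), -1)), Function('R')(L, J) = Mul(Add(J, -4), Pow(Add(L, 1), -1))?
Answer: Rational(177, 1594762) ≈ 0.00011099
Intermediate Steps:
Function('R')(L, J) = Mul(Pow(Add(1, L), -1), Add(-4, J)) (Function('R')(L, J) = Mul(Add(-4, J), Pow(Add(1, L), -1)) = Mul(Pow(Add(1, L), -1), Add(-4, J)))
Function('Z')(V) = Mul(Pow(Add(-148, V), -1), Add(9, Mul(Pow(Add(1, V), -1), Add(-4, V)))) (Function('Z')(V) = Mul(Add(9, Mul(Pow(Add(1, V), -1), Add(-4, V))), Pow(Add(V, -148), -1)) = Mul(Add(9, Mul(Pow(Add(1, V), -1), Add(-4, V))), Pow(Add(-148, V), -1)) = Mul(Pow(Add(-148, V), -1), Add(9, Mul(Pow(Add(1, V), -1), Add(-4, V)))))
Pow(Add(Function('Z')(Add(Mul(-5, Pow(-2, -1)), -2)), 9010), -1) = Pow(Add(Mul(5, Pow(Add(1, Add(Mul(-5, Pow(-2, -1)), -2)), -1), Pow(Add(-148, Add(Mul(-5, Pow(-2, -1)), -2)), -1), Add(1, Mul(2, Add(Mul(-5, Pow(-2, -1)), -2)))), 9010), -1) = Pow(Add(Mul(5, Pow(Add(1, Add(Mul(-5, Rational(-1, 2)), -2)), -1), Pow(Add(-148, Add(Mul(-5, Rational(-1, 2)), -2)), -1), Add(1, Mul(2, Add(Mul(-5, Rational(-1, 2)), -2)))), 9010), -1) = Pow(Add(Mul(5, Pow(Add(1, Add(Rational(5, 2), -2)), -1), Pow(Add(-148, Add(Rational(5, 2), -2)), -1), Add(1, Mul(2, Add(Rational(5, 2), -2)))), 9010), -1) = Pow(Add(Mul(5, Pow(Add(1, Rational(1, 2)), -1), Pow(Add(-148, Rational(1, 2)), -1), Add(1, Mul(2, Rational(1, 2)))), 9010), -1) = Pow(Add(Mul(5, Pow(Rational(3, 2), -1), Pow(Rational(-295, 2), -1), Add(1, 1)), 9010), -1) = Pow(Add(Mul(5, Rational(2, 3), Rational(-2, 295), 2), 9010), -1) = Pow(Add(Rational(-8, 177), 9010), -1) = Pow(Rational(1594762, 177), -1) = Rational(177, 1594762)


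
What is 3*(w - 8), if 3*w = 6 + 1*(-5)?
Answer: -23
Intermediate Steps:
w = ⅓ (w = (6 + 1*(-5))/3 = (6 - 5)/3 = (⅓)*1 = ⅓ ≈ 0.33333)
3*(w - 8) = 3*(⅓ - 8) = 3*(-23/3) = -23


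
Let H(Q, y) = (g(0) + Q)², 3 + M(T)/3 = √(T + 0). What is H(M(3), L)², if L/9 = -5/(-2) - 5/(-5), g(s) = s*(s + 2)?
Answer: 20412 - 11664*√3 ≈ 209.36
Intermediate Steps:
g(s) = s*(2 + s)
M(T) = -9 + 3*√T (M(T) = -9 + 3*√(T + 0) = -9 + 3*√T)
L = 63/2 (L = 9*(-5/(-2) - 5/(-5)) = 9*(-5*(-½) - 5*(-⅕)) = 9*(5/2 + 1) = 9*(7/2) = 63/2 ≈ 31.500)
H(Q, y) = Q² (H(Q, y) = (0*(2 + 0) + Q)² = (0*2 + Q)² = (0 + Q)² = Q²)
H(M(3), L)² = ((-9 + 3*√3)²)² = (-9 + 3*√3)⁴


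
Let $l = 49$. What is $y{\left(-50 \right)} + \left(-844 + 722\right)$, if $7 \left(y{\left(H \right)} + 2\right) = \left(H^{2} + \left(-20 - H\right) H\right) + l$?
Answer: $\frac{181}{7} \approx 25.857$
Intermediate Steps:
$y{\left(H \right)} = 5 + \frac{H^{2}}{7} + \frac{H \left(-20 - H\right)}{7}$ ($y{\left(H \right)} = -2 + \frac{\left(H^{2} + \left(-20 - H\right) H\right) + 49}{7} = -2 + \frac{\left(H^{2} + H \left(-20 - H\right)\right) + 49}{7} = -2 + \frac{49 + H^{2} + H \left(-20 - H\right)}{7} = -2 + \left(7 + \frac{H^{2}}{7} + \frac{H \left(-20 - H\right)}{7}\right) = 5 + \frac{H^{2}}{7} + \frac{H \left(-20 - H\right)}{7}$)
$y{\left(-50 \right)} + \left(-844 + 722\right) = \left(5 - - \frac{1000}{7}\right) + \left(-844 + 722\right) = \left(5 + \frac{1000}{7}\right) - 122 = \frac{1035}{7} - 122 = \frac{181}{7}$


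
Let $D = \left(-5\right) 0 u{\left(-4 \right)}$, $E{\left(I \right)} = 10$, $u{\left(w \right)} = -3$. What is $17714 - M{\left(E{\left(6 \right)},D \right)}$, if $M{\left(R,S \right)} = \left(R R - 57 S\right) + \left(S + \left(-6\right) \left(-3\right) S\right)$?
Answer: $17614$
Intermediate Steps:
$D = 0$ ($D = \left(-5\right) 0 \left(-3\right) = 0 \left(-3\right) = 0$)
$M{\left(R,S \right)} = R^{2} - 38 S$ ($M{\left(R,S \right)} = \left(R^{2} - 57 S\right) + \left(S + 18 S\right) = \left(R^{2} - 57 S\right) + 19 S = R^{2} - 38 S$)
$17714 - M{\left(E{\left(6 \right)},D \right)} = 17714 - \left(10^{2} - 0\right) = 17714 - \left(100 + 0\right) = 17714 - 100 = 17614$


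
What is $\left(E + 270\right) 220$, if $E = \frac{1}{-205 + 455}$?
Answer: $\frac{1485022}{25} \approx 59401.0$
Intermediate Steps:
$E = \frac{1}{250} \approx 0.004$
$\left(E + 270\right) 220 = \left(\frac{1}{250} + 270\right) 220 = \frac{67501}{250} \cdot 220 = \frac{1485022}{25}$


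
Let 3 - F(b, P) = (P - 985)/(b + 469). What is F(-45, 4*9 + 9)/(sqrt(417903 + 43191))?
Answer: 553*sqrt(461094)/48875964 ≈ 0.0076829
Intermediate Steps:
F(b, P) = 3 - (-985 + P)/(469 + b) (F(b, P) = 3 - (P - 985)/(b + 469) = 3 - (-985 + P)/(469 + b))
F(-45, 4*9 + 9)/(sqrt(417903 + 43191)) = ((2392 - (4*9 + 9) + 3*(-45))/(469 - 45))/(sqrt(417903 + 43191)) = ((2392 - (36 + 9) - 135)/424)/(sqrt(461094)) = ((2392 - 1*45 - 135)/424)*(sqrt(461094)/461094) = ((2392 - 45 - 135)/424)*(sqrt(461094)/461094) = ((1/424)*2212)*(sqrt(461094)/461094) = 553*(sqrt(461094)/461094)/106 = 553*sqrt(461094)/48875964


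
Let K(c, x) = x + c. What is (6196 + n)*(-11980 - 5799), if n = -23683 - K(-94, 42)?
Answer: 309976865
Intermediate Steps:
K(c, x) = c + x
n = -23631 (n = -23683 - (-94 + 42) = -23683 - 1*(-52) = -23683 + 52 = -23631)
(6196 + n)*(-11980 - 5799) = (6196 - 23631)*(-11980 - 5799) = -17435*(-17779) = 309976865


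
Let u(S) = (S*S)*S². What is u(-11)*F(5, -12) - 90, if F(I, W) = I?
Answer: 73115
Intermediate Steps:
u(S) = S⁴ (u(S) = S²*S² = S⁴)
u(-11)*F(5, -12) - 90 = (-11)⁴*5 - 90 = 14641*5 - 90 = 73205 - 90 = 73115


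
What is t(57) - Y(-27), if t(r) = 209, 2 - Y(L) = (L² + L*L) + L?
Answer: 1638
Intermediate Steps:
Y(L) = 2 - L - 2*L² (Y(L) = 2 - ((L² + L*L) + L) = 2 - ((L² + L²) + L) = 2 - (2*L² + L) = 2 - (L + 2*L²) = 2 + (-L - 2*L²) = 2 - L - 2*L²)
t(57) - Y(-27) = 209 - (2 - 1*(-27) - 2*(-27)²) = 209 - (2 + 27 - 2*729) = 209 - (2 + 27 - 1458) = 209 - 1*(-1429) = 209 + 1429 = 1638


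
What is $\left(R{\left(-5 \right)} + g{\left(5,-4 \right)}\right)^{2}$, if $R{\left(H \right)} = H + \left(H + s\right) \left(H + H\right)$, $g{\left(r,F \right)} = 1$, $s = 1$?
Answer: $1296$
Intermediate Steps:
$R{\left(H \right)} = H + 2 H \left(1 + H\right)$ ($R{\left(H \right)} = H + \left(H + 1\right) \left(H + H\right) = H + \left(1 + H\right) 2 H = H + 2 H \left(1 + H\right)$)
$\left(R{\left(-5 \right)} + g{\left(5,-4 \right)}\right)^{2} = \left(- 5 \left(3 + 2 \left(-5\right)\right) + 1\right)^{2} = \left(- 5 \left(3 - 10\right) + 1\right)^{2} = \left(\left(-5\right) \left(-7\right) + 1\right)^{2} = \left(35 + 1\right)^{2} = 36^{2} = 1296$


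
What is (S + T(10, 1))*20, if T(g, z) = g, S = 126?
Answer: 2720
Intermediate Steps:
(S + T(10, 1))*20 = (126 + 10)*20 = 136*20 = 2720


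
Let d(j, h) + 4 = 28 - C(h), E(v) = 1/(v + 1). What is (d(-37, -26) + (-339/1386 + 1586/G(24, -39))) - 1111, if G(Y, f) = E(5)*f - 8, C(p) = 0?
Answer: -16032367/13398 ≈ -1196.6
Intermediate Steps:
E(v) = 1/(1 + v)
d(j, h) = 24 (d(j, h) = -4 + (28 - 1*0) = -4 + (28 + 0) = -4 + 28 = 24)
G(Y, f) = -8 + f/6 (G(Y, f) = f/(1 + 5) - 8 = f/6 - 8 = -8 + f/6)
(d(-37, -26) + (-339/1386 + 1586/G(24, -39))) - 1111 = (24 + (-339/1386 + 1586/(-8 + (⅙)*(-39)))) - 1111 = (24 + (-339*1/1386 + 1586/(-8 - 13/2))) - 1111 = (24 + (-113/462 + 1586/(-29/2))) - 1111 = (24 + (-113/462 + 1586*(-2/29))) - 1111 = (24 + (-113/462 - 3172/29)) - 1111 = (24 - 1468741/13398) - 1111 = -1147189/13398 - 1111 = -16032367/13398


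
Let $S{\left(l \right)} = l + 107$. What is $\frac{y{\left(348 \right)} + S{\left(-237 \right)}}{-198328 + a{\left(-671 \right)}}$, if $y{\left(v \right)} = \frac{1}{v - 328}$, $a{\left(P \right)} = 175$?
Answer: $\frac{2599}{3963060} \approx 0.00065581$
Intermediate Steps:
$y{\left(v \right)} = \frac{1}{-328 + v}$
$S{\left(l \right)} = 107 + l$
$\frac{y{\left(348 \right)} + S{\left(-237 \right)}}{-198328 + a{\left(-671 \right)}} = \frac{\frac{1}{-328 + 348} + \left(107 - 237\right)}{-198328 + 175} = \frac{\frac{1}{20} - 130}{-198153} = \left(\frac{1}{20} - 130\right) \left(- \frac{1}{198153}\right) = \left(- \frac{2599}{20}\right) \left(- \frac{1}{198153}\right) = \frac{2599}{3963060}$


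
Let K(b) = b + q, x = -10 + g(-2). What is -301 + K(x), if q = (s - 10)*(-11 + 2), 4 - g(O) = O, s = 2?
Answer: -233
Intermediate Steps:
g(O) = 4 - O
x = -4 (x = -10 + (4 - 1*(-2)) = -10 + (4 + 2) = -10 + 6 = -4)
q = 72 (q = (2 - 10)*(-11 + 2) = -8*(-9) = 72)
K(b) = 72 + b (K(b) = b + 72 = 72 + b)
-301 + K(x) = -301 + (72 - 4) = -301 + 68 = -233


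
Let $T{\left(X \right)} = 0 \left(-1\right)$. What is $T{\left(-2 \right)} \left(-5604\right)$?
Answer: $0$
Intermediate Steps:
$T{\left(X \right)} = 0$
$T{\left(-2 \right)} \left(-5604\right) = 0 \left(-5604\right) = 0$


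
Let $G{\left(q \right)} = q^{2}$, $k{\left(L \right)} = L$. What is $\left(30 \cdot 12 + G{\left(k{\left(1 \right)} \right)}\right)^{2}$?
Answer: $130321$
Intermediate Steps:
$\left(30 \cdot 12 + G{\left(k{\left(1 \right)} \right)}\right)^{2} = \left(30 \cdot 12 + 1^{2}\right)^{2} = \left(360 + 1\right)^{2} = 361^{2} = 130321$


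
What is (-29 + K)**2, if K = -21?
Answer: 2500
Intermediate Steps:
(-29 + K)**2 = (-29 - 21)**2 = (-50)**2 = 2500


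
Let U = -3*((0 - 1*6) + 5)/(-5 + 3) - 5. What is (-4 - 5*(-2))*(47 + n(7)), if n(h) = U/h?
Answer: 1935/7 ≈ 276.43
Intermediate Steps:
U = -13/2 (U = -3*((0 - 6) + 5)/(-2) - 5 = -3*(-6 + 5)*(-1)/2 - 5 = -(-3)*(-1)/2 - 5 = -3*½ - 5 = -3/2 - 5 = -13/2 ≈ -6.5000)
n(h) = -13/(2*h)
(-4 - 5*(-2))*(47 + n(7)) = (-4 - 5*(-2))*(47 - 13/2/7) = (-4 + 10)*(47 - 13/2*⅐) = 6*(47 - 13/14) = 6*(645/14) = 1935/7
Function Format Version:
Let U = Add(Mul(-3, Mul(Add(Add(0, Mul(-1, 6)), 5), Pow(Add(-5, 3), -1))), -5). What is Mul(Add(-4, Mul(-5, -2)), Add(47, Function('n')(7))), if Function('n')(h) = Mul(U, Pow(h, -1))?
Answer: Rational(1935, 7) ≈ 276.43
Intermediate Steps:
U = Rational(-13, 2) (U = Add(Mul(-3, Mul(Add(Add(0, -6), 5), Pow(-2, -1))), -5) = Add(Mul(-3, Mul(Add(-6, 5), Rational(-1, 2))), -5) = Add(Mul(-3, Mul(-1, Rational(-1, 2))), -5) = Add(Mul(-3, Rational(1, 2)), -5) = Add(Rational(-3, 2), -5) = Rational(-13, 2) ≈ -6.5000)
Function('n')(h) = Mul(Rational(-13, 2), Pow(h, -1))
Mul(Add(-4, Mul(-5, -2)), Add(47, Function('n')(7))) = Mul(Add(-4, Mul(-5, -2)), Add(47, Mul(Rational(-13, 2), Pow(7, -1)))) = Mul(Add(-4, 10), Add(47, Mul(Rational(-13, 2), Rational(1, 7)))) = Mul(6, Add(47, Rational(-13, 14))) = Mul(6, Rational(645, 14)) = Rational(1935, 7)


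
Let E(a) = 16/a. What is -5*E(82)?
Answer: -40/41 ≈ -0.97561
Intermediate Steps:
-5*E(82) = -80/82 = -5*8/41 = -40/41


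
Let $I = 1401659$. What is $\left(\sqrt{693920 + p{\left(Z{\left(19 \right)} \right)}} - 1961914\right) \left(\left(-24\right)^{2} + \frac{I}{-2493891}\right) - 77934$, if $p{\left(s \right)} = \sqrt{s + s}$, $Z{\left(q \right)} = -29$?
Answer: $- \frac{2815697032893292}{2493891} + \frac{1435079557 \sqrt{693920 + i \sqrt{58}}}{2493891} \approx -1.1286 \cdot 10^{9} + 2.6304 i$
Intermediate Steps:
$p{\left(s \right)} = \sqrt{2} \sqrt{s}$ ($p{\left(s \right)} = \sqrt{2 s} = \sqrt{2} \sqrt{s}$)
$\left(\sqrt{693920 + p{\left(Z{\left(19 \right)} \right)}} - 1961914\right) \left(\left(-24\right)^{2} + \frac{I}{-2493891}\right) - 77934 = \left(\sqrt{693920 + \sqrt{2} \sqrt{-29}} - 1961914\right) \left(\left(-24\right)^{2} + \frac{1401659}{-2493891}\right) - 77934 = \left(\sqrt{693920 + \sqrt{2} i \sqrt{29}} - 1961914\right) \left(576 + 1401659 \left(- \frac{1}{2493891}\right)\right) - 77934 = \left(\sqrt{693920 + i \sqrt{58}} - 1961914\right) \left(576 - \frac{1401659}{2493891}\right) - 77934 = \left(-1961914 + \sqrt{693920 + i \sqrt{58}}\right) \frac{1435079557}{2493891} - 77934 = \left(- \frac{2815502673992098}{2493891} + \frac{1435079557 \sqrt{693920 + i \sqrt{58}}}{2493891}\right) - 77934 = - \frac{2815697032893292}{2493891} + \frac{1435079557 \sqrt{693920 + i \sqrt{58}}}{2493891}$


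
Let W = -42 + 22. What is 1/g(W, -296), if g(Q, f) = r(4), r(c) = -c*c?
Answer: -1/16 ≈ -0.062500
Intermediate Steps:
W = -20
r(c) = -c²
g(Q, f) = -16 (g(Q, f) = -1*4² = -1*16 = -16)
1/g(W, -296) = 1/(-16) = -1/16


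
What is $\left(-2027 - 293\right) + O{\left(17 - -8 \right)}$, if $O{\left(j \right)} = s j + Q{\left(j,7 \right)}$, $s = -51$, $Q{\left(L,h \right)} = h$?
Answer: $-3588$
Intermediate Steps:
$O{\left(j \right)} = 7 - 51 j$ ($O{\left(j \right)} = - 51 j + 7 = 7 - 51 j$)
$\left(-2027 - 293\right) + O{\left(17 - -8 \right)} = \left(-2027 - 293\right) + \left(7 - 51 \left(17 - -8\right)\right) = -2320 + \left(7 - 51 \left(17 + 8\right)\right) = -2320 + \left(7 - 1275\right) = -2320 - 1268 = -3588$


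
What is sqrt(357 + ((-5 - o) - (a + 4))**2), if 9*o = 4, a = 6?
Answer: sqrt(48238)/9 ≈ 24.404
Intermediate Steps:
o = 4/9 (o = (1/9)*4 = 4/9 ≈ 0.44444)
sqrt(357 + ((-5 - o) - (a + 4))**2) = sqrt(357 + ((-5 - 1*4/9) - (6 + 4))**2) = sqrt(357 + ((-5 - 4/9) - 1*10)**2) = sqrt(357 + (-49/9 - 10)**2) = sqrt(357 + (-139/9)**2) = sqrt(357 + 19321/81) = sqrt(48238/81) = sqrt(48238)/9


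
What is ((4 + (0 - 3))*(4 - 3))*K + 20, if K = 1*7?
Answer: 27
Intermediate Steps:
K = 7
((4 + (0 - 3))*(4 - 3))*K + 20 = ((4 + (0 - 3))*(4 - 3))*7 + 20 = ((4 - 3)*1)*7 + 20 = (1*1)*7 + 20 = 1*7 + 20 = 7 + 20 = 27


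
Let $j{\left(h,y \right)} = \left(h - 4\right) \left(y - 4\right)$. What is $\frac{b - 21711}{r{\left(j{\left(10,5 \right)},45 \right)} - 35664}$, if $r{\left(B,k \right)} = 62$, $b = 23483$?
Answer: $- \frac{886}{17801} \approx -0.049773$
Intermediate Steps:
$j{\left(h,y \right)} = \left(-4 + h\right) \left(-4 + y\right)$
$\frac{b - 21711}{r{\left(j{\left(10,5 \right)},45 \right)} - 35664} = \frac{23483 - 21711}{62 - 35664} = \frac{1772}{-35602} = 1772 \left(- \frac{1}{35602}\right) = - \frac{886}{17801}$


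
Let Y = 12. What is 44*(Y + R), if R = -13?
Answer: -44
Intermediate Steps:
44*(Y + R) = 44*(12 - 13) = 44*(-1) = -44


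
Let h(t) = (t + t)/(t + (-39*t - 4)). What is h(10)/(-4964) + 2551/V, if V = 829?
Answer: 1215667889/395054976 ≈ 3.0772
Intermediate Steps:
h(t) = 2*t/(-4 - 38*t) (h(t) = (2*t)/(t + (-4 - 39*t)) = (2*t)/(-4 - 38*t) = 2*t/(-4 - 38*t))
h(10)/(-4964) + 2551/V = -1*10/(2 + 19*10)/(-4964) + 2551/829 = -1*10/(2 + 190)*(-1/4964) + 2551*(1/829) = -1*10/192*(-1/4964) + 2551/829 = -1*10*1/192*(-1/4964) + 2551/829 = -5/96*(-1/4964) + 2551/829 = 5/476544 + 2551/829 = 1215667889/395054976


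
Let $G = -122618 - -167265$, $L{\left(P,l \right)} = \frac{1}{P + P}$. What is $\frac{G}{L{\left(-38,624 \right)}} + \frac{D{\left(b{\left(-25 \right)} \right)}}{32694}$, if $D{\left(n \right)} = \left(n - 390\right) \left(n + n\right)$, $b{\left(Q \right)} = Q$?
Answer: $- \frac{55468172309}{16347} \approx -3.3932 \cdot 10^{6}$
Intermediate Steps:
$D{\left(n \right)} = 2 n \left(-390 + n\right)$ ($D{\left(n \right)} = \left(-390 + n\right) 2 n = 2 n \left(-390 + n\right)$)
$L{\left(P,l \right)} = \frac{1}{2 P}$
$G = 44647$ ($G = -122618 + 167265 = 44647$)
$\frac{G}{L{\left(-38,624 \right)}} + \frac{D{\left(b{\left(-25 \right)} \right)}}{32694} = \frac{44647}{\frac{1}{2} \frac{1}{-38}} + \frac{2 \left(-25\right) \left(-390 - 25\right)}{32694} = \frac{44647}{\frac{1}{2} \left(- \frac{1}{38}\right)} + 2 \left(-25\right) \left(-415\right) \frac{1}{32694} = \frac{44647}{- \frac{1}{76}} + 20750 \cdot \frac{1}{32694} = 44647 \left(-76\right) + \frac{10375}{16347} = -3393172 + \frac{10375}{16347} = - \frac{55468172309}{16347}$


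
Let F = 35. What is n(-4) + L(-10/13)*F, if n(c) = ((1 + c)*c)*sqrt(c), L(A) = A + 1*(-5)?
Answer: -2625/13 + 24*I ≈ -201.92 + 24.0*I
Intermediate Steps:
L(A) = -5 + A (L(A) = A - 5 = -5 + A)
n(c) = c**(3/2)*(1 + c) (n(c) = (c*(1 + c))*sqrt(c) = c**(3/2)*(1 + c))
n(-4) + L(-10/13)*F = (-4)**(3/2)*(1 - 4) + (-5 - 10/13)*35 = -8*I*(-3) + (-5 - 10*1/13)*35 = 24*I + (-5 - 10/13)*35 = 24*I - 75/13*35 = 24*I - 2625/13 = -2625/13 + 24*I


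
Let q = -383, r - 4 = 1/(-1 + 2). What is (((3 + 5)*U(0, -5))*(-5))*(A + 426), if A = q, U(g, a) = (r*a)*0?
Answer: 0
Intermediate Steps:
r = 5 (r = 4 + 1/(-1 + 2) = 4 + 1/1 = 4 + 1 = 5)
U(g, a) = 0 (U(g, a) = (5*a)*0 = 0)
A = -383
(((3 + 5)*U(0, -5))*(-5))*(A + 426) = (((3 + 5)*0)*(-5))*(-383 + 426) = ((8*0)*(-5))*43 = (0*(-5))*43 = 0*43 = 0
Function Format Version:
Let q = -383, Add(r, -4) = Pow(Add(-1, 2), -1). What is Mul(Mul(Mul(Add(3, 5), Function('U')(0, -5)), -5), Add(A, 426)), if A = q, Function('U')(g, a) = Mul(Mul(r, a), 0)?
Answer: 0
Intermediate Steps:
r = 5 (r = Add(4, Pow(Add(-1, 2), -1)) = Add(4, Pow(1, -1)) = Add(4, 1) = 5)
Function('U')(g, a) = 0 (Function('U')(g, a) = Mul(Mul(5, a), 0) = 0)
A = -383
Mul(Mul(Mul(Add(3, 5), Function('U')(0, -5)), -5), Add(A, 426)) = Mul(Mul(Mul(Add(3, 5), 0), -5), Add(-383, 426)) = Mul(Mul(Mul(8, 0), -5), 43) = Mul(Mul(0, -5), 43) = Mul(0, 43) = 0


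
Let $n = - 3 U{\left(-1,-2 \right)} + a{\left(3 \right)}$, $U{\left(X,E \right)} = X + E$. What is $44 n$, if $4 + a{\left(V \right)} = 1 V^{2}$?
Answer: $616$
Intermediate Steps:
$U{\left(X,E \right)} = E + X$
$a{\left(V \right)} = -4 + V^{2}$ ($a{\left(V \right)} = -4 + 1 V^{2} = -4 + V^{2}$)
$n = 14$ ($n = - 3 \left(-2 - 1\right) - \left(4 - 3^{2}\right) = \left(-3\right) \left(-3\right) + \left(-4 + 9\right) = 9 + 5 = 14$)
$44 n = 44 \cdot 14 = 616$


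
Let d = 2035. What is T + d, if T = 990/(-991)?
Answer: 2015695/991 ≈ 2034.0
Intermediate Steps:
T = -990/991 (T = 990*(-1/991) = -990/991 ≈ -0.99899)
T + d = -990/991 + 2035 = 2015695/991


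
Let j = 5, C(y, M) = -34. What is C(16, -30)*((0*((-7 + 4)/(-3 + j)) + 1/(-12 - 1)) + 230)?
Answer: -101626/13 ≈ -7817.4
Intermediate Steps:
C(16, -30)*((0*((-7 + 4)/(-3 + j)) + 1/(-12 - 1)) + 230) = -34*((0*((-7 + 4)/(-3 + 5)) + 1/(-12 - 1)) + 230) = -34*((0*(-3/2) + 1/(-13)) + 230) = -34*((0*(-3*½) - 1/13) + 230) = -34*((0*(-3/2) - 1/13) + 230) = -34*((0 - 1/13) + 230) = -34*(-1/13 + 230) = -34*2989/13 = -101626/13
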